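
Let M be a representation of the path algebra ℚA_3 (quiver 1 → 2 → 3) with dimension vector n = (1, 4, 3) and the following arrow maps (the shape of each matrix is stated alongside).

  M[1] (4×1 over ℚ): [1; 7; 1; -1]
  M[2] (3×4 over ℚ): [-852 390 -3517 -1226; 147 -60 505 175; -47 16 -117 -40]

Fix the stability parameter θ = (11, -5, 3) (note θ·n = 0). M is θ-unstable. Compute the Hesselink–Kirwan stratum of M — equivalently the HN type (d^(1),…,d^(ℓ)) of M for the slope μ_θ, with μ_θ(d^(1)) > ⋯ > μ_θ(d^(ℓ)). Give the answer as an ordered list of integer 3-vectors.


Via rank(M_{q-1}∘⋯∘M_p): M ≅ I[1,3], I[2,2], I[2,3]^2.
μ_θ-semistable layers: μ^(1)=3; μ^(2)=-5

((1, 1, 3); (0, 3, 0))


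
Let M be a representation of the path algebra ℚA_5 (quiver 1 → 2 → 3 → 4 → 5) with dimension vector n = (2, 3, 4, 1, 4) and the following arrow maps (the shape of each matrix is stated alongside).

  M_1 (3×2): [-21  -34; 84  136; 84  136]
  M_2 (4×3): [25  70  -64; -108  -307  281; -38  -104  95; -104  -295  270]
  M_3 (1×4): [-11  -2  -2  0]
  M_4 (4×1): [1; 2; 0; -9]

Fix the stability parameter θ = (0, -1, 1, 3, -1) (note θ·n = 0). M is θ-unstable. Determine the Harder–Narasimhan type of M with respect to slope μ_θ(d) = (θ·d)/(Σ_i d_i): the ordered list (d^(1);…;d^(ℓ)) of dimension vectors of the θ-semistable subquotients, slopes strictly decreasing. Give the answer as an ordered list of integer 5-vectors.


Via rank(M_{q-1}∘⋯∘M_p): M ≅ I[1,1], I[1,5], I[2,3]^2, I[3,3], I[5,5]^3.
μ_θ-semistable layers: μ^(1)=1; μ^(2)=0; μ^(3)=-1/2; μ^(4)=-1

((0, 0, 4, 1, 1); (1, 0, 0, 0, 0); (1, 1, 0, 0, 0); (0, 2, 0, 0, 3))


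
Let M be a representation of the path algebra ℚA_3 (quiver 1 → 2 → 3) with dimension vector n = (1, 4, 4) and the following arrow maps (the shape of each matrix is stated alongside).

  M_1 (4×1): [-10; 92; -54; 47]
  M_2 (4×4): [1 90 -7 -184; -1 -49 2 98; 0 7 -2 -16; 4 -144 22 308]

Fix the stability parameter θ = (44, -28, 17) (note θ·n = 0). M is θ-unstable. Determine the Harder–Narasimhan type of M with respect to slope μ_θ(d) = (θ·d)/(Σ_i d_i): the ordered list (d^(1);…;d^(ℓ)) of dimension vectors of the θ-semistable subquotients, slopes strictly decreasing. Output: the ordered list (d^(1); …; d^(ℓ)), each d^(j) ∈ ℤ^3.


Via rank(M_{q-1}∘⋯∘M_p): M ≅ I[1,2], I[2,3]^3, I[3,3].
μ_θ-semistable layers: μ^(1)=17; μ^(2)=8; μ^(3)=-28

((0, 0, 4); (1, 1, 0); (0, 3, 0))


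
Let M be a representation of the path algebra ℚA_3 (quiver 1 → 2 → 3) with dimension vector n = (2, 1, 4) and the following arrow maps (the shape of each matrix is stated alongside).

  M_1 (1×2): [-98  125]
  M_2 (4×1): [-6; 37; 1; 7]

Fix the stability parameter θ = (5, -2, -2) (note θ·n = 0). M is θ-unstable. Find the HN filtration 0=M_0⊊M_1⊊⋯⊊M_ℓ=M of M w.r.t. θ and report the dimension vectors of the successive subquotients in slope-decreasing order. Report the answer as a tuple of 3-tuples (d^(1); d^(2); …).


Barcode: M ≅ I[1,1], I[1,3], I[3,3]^3. HN layers by μ_θ (3 steps, strictly decreasing):
  μ^(1)=5; μ^(2)=1/3; μ^(3)=-2

((1, 0, 0); (1, 1, 1); (0, 0, 3))


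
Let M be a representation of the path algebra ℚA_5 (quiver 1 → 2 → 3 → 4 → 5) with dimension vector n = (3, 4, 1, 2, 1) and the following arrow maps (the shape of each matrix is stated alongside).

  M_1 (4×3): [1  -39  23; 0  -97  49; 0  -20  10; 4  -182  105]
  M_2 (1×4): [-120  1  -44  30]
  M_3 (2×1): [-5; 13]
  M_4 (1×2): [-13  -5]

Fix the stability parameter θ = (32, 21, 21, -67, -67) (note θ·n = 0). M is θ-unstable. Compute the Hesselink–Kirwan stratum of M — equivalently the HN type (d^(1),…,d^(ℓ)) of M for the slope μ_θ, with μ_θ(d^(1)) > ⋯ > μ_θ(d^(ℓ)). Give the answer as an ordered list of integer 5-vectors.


Via rank(M_{q-1}∘⋯∘M_p): M ≅ I[1,2]^2, I[1,4], I[2,2], I[4,5].
μ_θ-semistable layers: μ^(1)=53/2; μ^(2)=21; μ^(3)=7/4; μ^(4)=-67

((2, 2, 0, 0, 0); (0, 1, 0, 0, 0); (1, 1, 1, 1, 0); (0, 0, 0, 1, 1))


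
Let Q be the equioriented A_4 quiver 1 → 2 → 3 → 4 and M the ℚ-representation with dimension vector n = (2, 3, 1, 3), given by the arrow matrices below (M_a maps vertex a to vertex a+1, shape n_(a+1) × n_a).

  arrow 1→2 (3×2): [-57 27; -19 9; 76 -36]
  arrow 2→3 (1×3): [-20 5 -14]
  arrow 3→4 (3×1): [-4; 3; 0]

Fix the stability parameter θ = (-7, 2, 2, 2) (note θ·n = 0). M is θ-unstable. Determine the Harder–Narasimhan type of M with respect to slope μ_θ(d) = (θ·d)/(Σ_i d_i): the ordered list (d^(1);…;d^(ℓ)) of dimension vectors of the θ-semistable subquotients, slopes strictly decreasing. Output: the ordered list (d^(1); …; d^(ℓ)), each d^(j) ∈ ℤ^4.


Via rank(M_{q-1}∘⋯∘M_p): M ≅ I[1,1], I[1,4], I[2,2]^2, I[4,4]^2.
μ_θ-semistable layers: μ^(1)=2; μ^(2)=-7

((0, 3, 1, 3); (2, 0, 0, 0))


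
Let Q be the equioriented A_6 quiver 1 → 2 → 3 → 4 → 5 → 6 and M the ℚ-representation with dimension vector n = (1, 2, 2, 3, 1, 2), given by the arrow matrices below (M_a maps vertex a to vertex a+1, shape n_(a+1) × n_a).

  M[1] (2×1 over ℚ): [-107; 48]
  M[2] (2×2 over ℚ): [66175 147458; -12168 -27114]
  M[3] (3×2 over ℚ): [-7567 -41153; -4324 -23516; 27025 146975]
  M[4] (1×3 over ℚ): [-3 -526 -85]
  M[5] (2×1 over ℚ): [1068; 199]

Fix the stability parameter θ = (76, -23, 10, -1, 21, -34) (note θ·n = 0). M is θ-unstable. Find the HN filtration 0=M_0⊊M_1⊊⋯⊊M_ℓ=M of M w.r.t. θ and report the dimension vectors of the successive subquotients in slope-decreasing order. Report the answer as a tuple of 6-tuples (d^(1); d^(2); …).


Via rank(M_{q-1}∘⋯∘M_p): M ≅ I[1,4], I[2,3], I[4,4], I[4,6], I[6,6].
μ_θ-semistable layers: μ^(1)=31/2; μ^(2)=10; μ^(3)=-1; μ^(4)=-14/3; μ^(5)=-23; μ^(6)=-34

((1, 1, 1, 1, 0, 0); (0, 0, 1, 0, 0, 0); (0, 0, 0, 1, 0, 0); (0, 0, 0, 1, 1, 1); (0, 1, 0, 0, 0, 0); (0, 0, 0, 0, 0, 1))


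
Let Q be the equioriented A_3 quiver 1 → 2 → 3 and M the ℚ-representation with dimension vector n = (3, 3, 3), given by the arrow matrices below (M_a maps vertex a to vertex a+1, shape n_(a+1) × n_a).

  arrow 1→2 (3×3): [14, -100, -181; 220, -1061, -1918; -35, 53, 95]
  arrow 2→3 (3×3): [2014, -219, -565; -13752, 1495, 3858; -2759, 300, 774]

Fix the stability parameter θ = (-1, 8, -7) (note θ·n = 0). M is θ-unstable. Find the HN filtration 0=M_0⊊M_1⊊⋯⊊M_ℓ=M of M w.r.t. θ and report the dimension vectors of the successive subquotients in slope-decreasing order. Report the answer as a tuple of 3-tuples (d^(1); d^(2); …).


Via rank(M_{q-1}∘⋯∘M_p): M ≅ I[1,3]^3.
μ_θ-semistable layers: μ^(1)=1/2; μ^(2)=-1

((0, 3, 3); (3, 0, 0))


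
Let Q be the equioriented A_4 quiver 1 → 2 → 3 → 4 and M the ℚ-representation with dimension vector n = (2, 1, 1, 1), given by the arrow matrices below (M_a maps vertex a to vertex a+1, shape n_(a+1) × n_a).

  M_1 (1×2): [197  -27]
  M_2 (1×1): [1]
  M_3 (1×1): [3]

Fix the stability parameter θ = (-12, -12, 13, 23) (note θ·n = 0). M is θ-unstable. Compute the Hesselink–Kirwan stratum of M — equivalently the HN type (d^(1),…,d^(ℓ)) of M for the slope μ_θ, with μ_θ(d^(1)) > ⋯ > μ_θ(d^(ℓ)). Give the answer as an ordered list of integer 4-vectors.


Via rank(M_{q-1}∘⋯∘M_p): M ≅ I[1,1], I[1,4].
μ_θ-semistable layers: μ^(1)=23; μ^(2)=13; μ^(3)=-12

((0, 0, 0, 1); (0, 0, 1, 0); (2, 1, 0, 0))


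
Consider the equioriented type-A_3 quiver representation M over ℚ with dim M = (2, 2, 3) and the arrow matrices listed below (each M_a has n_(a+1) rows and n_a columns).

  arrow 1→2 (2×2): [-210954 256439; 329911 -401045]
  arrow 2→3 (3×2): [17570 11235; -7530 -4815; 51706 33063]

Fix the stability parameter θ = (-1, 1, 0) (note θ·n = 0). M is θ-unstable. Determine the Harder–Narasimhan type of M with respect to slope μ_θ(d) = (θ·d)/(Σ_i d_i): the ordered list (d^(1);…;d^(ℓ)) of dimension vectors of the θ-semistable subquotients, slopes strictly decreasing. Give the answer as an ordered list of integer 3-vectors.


Barcode: M ≅ I[1,2], I[1,3], I[3,3]^2. HN layers by μ_θ (4 steps, strictly decreasing):
  μ^(1)=1; μ^(2)=1/2; μ^(3)=0; μ^(4)=-1

((0, 1, 0); (0, 1, 1); (0, 0, 2); (2, 0, 0))


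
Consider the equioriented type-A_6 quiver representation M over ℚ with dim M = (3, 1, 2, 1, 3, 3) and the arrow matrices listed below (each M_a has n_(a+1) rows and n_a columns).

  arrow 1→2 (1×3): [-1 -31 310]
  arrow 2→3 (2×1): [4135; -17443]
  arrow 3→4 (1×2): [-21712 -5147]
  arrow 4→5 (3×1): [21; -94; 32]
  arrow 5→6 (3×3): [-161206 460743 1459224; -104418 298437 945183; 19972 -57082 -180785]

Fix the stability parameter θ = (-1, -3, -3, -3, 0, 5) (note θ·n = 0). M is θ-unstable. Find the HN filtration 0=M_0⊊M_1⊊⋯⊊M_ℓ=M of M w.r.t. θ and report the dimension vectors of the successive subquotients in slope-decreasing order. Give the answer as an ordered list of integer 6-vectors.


Interval decomposition of M: I[1,1]^2, I[1,5], I[3,3], I[5,6]^2, I[6,6].
HN type (ℓ=5): μ^(1)=5; μ^(2)=0; μ^(3)=-1; μ^(4)=-5/2; μ^(5)=-3

((0, 0, 0, 0, 0, 3); (0, 0, 0, 0, 3, 0); (2, 0, 0, 0, 0, 0); (1, 1, 1, 1, 0, 0); (0, 0, 1, 0, 0, 0))


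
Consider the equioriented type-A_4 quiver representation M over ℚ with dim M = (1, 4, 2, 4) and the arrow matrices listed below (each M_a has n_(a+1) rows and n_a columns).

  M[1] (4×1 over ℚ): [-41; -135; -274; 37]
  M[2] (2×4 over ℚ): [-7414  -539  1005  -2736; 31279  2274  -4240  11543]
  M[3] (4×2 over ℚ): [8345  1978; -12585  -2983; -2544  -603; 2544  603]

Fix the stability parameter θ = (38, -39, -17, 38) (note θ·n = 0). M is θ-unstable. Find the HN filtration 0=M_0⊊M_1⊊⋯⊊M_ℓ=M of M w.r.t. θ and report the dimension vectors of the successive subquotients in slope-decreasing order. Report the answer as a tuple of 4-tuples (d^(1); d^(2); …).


Barcode: M ≅ I[1,4], I[2,2]^2, I[2,4], I[4,4]^2. HN layers by μ_θ (4 steps, strictly decreasing):
  μ^(1)=38; μ^(2)=-6; μ^(3)=-17; μ^(4)=-39

((0, 0, 0, 4); (1, 1, 1, 0); (0, 0, 1, 0); (0, 3, 0, 0))


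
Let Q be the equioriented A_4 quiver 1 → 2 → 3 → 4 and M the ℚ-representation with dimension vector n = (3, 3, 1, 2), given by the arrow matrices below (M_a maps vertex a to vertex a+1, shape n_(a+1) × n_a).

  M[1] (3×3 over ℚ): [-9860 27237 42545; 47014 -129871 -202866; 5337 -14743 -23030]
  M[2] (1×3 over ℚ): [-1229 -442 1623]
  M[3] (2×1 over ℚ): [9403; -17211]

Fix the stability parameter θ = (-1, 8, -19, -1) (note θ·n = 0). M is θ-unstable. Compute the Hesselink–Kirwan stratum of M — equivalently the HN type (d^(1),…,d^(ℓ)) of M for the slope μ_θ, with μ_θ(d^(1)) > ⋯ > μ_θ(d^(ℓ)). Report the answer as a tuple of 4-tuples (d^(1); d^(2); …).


Barcode: M ≅ I[1,2]^2, I[1,4], I[4,4]. HN layers by μ_θ (3 steps, strictly decreasing):
  μ^(1)=8; μ^(2)=-1; μ^(3)=-4

((0, 2, 0, 0); (2, 0, 0, 2); (1, 1, 1, 0))


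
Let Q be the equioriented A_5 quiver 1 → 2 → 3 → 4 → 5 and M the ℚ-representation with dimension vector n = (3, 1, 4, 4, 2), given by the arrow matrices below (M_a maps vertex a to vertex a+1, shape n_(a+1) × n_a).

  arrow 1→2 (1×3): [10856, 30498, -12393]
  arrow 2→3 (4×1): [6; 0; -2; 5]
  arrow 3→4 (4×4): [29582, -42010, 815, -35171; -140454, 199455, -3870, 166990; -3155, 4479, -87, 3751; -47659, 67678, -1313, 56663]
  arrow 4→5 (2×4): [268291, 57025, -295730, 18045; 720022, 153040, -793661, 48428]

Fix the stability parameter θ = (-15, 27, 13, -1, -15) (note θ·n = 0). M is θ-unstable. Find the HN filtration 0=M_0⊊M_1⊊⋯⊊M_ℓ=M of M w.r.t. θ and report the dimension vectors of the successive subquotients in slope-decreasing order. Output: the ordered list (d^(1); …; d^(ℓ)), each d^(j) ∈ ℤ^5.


Interval decomposition of M: I[1,1]^2, I[1,5], I[3,4]^2, I[3,5].
HN type (ℓ=3): μ^(1)=6; μ^(2)=-1; μ^(3)=-15

((0, 1, 3, 3, 1); (0, 0, 1, 1, 1); (3, 0, 0, 0, 0))


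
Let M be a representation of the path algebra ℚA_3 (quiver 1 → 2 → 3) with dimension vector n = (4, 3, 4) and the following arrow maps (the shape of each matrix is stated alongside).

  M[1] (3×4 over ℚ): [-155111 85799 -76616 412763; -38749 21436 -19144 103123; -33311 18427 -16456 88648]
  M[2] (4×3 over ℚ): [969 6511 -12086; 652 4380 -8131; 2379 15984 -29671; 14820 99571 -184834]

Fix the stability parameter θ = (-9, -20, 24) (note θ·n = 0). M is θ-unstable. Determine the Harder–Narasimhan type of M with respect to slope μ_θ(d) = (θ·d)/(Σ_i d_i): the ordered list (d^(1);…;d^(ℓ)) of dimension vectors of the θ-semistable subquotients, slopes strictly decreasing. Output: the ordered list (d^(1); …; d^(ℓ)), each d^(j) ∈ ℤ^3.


Interval decomposition of M: I[1,1], I[1,3]^3, I[3,3].
HN type (ℓ=3): μ^(1)=24; μ^(2)=-9; μ^(3)=-29/2

((0, 0, 4); (1, 0, 0); (3, 3, 0))


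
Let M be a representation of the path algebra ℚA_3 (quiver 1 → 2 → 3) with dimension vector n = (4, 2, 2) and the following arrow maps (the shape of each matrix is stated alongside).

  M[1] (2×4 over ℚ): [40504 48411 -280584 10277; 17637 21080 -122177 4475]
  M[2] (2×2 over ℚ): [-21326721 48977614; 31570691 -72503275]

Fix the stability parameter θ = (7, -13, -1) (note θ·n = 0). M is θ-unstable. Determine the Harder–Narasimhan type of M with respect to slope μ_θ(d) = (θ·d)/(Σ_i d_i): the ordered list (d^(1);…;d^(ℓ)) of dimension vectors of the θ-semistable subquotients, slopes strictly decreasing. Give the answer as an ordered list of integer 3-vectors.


Barcode: M ≅ I[1,1]^2, I[1,3]^2. HN layers by μ_θ (3 steps, strictly decreasing):
  μ^(1)=7; μ^(2)=-1; μ^(3)=-3

((2, 0, 0); (0, 0, 2); (2, 2, 0))


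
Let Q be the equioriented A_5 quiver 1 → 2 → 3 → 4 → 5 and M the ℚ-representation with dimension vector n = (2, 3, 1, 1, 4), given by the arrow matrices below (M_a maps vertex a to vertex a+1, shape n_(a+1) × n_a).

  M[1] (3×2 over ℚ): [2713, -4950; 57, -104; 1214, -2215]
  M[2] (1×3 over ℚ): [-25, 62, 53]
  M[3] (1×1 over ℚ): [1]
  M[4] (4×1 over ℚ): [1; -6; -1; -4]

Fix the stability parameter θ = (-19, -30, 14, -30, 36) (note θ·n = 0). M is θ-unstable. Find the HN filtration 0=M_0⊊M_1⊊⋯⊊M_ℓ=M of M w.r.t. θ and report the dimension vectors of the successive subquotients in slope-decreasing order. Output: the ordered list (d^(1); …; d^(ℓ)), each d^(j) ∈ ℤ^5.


Interval decomposition of M: I[1,2], I[1,5], I[2,2], I[5,5]^3.
HN type (ℓ=4): μ^(1)=36; μ^(2)=-8; μ^(3)=-49/2; μ^(4)=-30

((0, 0, 0, 0, 4); (0, 0, 1, 1, 0); (2, 2, 0, 0, 0); (0, 1, 0, 0, 0))


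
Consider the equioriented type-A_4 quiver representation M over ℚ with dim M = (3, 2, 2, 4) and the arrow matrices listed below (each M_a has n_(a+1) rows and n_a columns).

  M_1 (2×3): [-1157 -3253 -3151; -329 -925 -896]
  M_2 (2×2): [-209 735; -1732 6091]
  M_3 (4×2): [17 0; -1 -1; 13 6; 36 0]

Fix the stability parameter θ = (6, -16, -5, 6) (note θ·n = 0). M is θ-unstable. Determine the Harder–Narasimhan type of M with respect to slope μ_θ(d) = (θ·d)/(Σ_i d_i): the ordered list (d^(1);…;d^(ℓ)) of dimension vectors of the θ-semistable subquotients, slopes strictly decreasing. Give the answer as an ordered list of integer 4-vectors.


Via rank(M_{q-1}∘⋯∘M_p): M ≅ I[1,1], I[1,4]^2, I[4,4]^2.
μ_θ-semistable layers: μ^(1)=6; μ^(2)=-5

((1, 0, 0, 4); (2, 2, 2, 0))


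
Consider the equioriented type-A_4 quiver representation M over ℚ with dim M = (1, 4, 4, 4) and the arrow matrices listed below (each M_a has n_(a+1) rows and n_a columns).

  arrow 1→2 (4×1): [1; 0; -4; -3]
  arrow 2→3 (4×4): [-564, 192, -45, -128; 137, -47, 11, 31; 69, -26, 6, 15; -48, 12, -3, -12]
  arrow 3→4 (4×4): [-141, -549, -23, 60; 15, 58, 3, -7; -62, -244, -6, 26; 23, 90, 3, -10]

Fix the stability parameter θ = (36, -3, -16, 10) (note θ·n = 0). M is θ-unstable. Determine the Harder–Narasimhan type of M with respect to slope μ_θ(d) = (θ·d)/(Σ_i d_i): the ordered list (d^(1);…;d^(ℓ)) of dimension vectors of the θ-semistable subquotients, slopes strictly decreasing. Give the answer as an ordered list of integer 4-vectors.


Via rank(M_{q-1}∘⋯∘M_p): M ≅ I[1,2], I[2,4]^3, I[3,3], I[4,4].
μ_θ-semistable layers: μ^(1)=33/2; μ^(2)=10; μ^(3)=-19/2; μ^(4)=-16

((1, 1, 0, 0); (0, 0, 0, 4); (0, 3, 3, 0); (0, 0, 1, 0))


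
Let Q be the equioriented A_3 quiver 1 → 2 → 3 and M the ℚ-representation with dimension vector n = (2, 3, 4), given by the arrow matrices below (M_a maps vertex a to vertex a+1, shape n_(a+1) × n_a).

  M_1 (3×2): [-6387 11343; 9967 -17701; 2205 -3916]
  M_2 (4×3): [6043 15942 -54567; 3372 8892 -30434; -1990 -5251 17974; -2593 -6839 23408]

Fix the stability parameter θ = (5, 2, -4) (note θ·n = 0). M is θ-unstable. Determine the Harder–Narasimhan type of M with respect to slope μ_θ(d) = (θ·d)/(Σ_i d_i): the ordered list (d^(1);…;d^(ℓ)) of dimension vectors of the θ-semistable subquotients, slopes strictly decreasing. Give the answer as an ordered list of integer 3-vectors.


Barcode: M ≅ I[1,3]^2, I[2,3], I[3,3]. HN layers by μ_θ (3 steps, strictly decreasing):
  μ^(1)=1; μ^(2)=-1; μ^(3)=-4

((2, 2, 2); (0, 1, 1); (0, 0, 1))


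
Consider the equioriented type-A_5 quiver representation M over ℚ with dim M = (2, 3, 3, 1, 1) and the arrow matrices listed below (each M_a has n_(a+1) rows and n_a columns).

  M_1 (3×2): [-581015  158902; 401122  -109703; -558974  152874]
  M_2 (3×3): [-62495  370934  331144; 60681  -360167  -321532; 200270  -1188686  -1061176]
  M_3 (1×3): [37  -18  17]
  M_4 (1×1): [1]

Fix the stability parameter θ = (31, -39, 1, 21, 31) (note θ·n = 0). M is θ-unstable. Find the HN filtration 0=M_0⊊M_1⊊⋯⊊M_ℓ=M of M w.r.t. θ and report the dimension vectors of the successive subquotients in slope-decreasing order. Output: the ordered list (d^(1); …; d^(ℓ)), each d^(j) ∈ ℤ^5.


Via rank(M_{q-1}∘⋯∘M_p): M ≅ I[1,3], I[1,5], I[2,2], I[3,3].
μ_θ-semistable layers: μ^(1)=31; μ^(2)=21; μ^(3)=1; μ^(4)=-4; μ^(5)=-39

((0, 0, 0, 0, 1); (0, 0, 0, 1, 0); (0, 0, 3, 0, 0); (2, 2, 0, 0, 0); (0, 1, 0, 0, 0))


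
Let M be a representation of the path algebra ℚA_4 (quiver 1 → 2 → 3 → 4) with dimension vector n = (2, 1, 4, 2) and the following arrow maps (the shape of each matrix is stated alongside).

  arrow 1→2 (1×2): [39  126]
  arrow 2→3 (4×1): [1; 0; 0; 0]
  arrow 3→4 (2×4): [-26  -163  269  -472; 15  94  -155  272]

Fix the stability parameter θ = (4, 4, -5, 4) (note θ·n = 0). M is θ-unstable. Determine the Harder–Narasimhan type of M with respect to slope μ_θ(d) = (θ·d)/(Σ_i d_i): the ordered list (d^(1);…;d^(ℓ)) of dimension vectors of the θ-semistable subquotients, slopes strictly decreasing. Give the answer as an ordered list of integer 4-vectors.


Via rank(M_{q-1}∘⋯∘M_p): M ≅ I[1,1], I[1,4], I[3,3]^2, I[3,4].
μ_θ-semistable layers: μ^(1)=4; μ^(2)=1; μ^(3)=-5

((1, 0, 0, 2); (1, 1, 1, 0); (0, 0, 3, 0))


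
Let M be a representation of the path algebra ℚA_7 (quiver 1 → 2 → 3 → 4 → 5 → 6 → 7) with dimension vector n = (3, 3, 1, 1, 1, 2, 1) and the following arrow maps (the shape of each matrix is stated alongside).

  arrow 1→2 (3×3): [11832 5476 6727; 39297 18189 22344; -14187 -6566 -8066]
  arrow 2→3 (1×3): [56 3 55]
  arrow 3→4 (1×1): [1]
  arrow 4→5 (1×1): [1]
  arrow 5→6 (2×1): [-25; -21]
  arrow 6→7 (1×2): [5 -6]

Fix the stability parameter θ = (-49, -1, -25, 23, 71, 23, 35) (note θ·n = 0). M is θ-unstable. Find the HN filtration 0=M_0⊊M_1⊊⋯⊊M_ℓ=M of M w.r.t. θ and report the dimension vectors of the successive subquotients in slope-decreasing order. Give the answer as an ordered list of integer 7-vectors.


Barcode: M ≅ I[1,2]^2, I[1,7], I[6,6]. HN layers by μ_θ (5 steps, strictly decreasing):
  μ^(1)=43; μ^(2)=23; μ^(3)=-1; μ^(4)=-13; μ^(5)=-49

((0, 0, 0, 0, 1, 1, 1); (0, 0, 0, 1, 0, 1, 0); (0, 2, 0, 0, 0, 0, 0); (0, 1, 1, 0, 0, 0, 0); (3, 0, 0, 0, 0, 0, 0))


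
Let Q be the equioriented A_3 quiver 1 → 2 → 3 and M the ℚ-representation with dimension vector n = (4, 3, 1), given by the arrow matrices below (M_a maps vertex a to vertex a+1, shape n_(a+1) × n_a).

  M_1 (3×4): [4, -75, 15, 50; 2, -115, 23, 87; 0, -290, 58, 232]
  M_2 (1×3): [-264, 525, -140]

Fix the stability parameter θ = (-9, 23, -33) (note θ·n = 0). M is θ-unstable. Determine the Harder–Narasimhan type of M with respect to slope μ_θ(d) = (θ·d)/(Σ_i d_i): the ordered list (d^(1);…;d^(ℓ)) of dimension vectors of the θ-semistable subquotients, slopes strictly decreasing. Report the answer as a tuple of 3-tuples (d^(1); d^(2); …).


Barcode: M ≅ I[1,1]^2, I[1,2], I[1,3], I[2,2]. HN layers by μ_θ (3 steps, strictly decreasing):
  μ^(1)=23; μ^(2)=-5; μ^(3)=-9

((0, 2, 0); (0, 1, 1); (4, 0, 0))


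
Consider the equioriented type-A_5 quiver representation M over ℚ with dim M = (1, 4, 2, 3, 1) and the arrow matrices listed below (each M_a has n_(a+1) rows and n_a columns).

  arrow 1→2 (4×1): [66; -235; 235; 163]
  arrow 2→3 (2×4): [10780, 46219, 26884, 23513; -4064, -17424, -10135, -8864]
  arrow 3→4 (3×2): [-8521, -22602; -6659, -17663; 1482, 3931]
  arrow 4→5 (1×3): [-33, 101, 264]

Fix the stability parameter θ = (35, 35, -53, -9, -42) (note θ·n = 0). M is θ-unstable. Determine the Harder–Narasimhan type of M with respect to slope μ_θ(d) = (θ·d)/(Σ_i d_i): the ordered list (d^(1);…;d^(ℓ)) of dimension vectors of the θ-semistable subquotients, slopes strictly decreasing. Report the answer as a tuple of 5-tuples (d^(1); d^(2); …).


Via rank(M_{q-1}∘⋯∘M_p): M ≅ I[1,5], I[2,2]^2, I[2,4], I[4,4].
μ_θ-semistable layers: μ^(1)=35; μ^(2)=-34/5; μ^(3)=-9

((0, 2, 0, 0, 0); (1, 1, 1, 1, 1); (0, 1, 1, 2, 0))


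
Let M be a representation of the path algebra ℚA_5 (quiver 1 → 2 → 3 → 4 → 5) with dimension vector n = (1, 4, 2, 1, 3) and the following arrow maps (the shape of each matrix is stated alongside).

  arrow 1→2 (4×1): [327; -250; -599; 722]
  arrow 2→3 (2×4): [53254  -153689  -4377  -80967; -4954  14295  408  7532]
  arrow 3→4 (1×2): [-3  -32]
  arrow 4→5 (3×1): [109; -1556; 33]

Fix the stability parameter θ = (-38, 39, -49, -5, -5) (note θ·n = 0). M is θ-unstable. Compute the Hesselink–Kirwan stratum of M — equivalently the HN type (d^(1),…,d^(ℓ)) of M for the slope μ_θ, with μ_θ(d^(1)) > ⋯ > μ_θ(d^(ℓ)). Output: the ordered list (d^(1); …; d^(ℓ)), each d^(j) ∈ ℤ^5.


Barcode: M ≅ I[1,5], I[2,2]^2, I[2,3], I[5,5]^2. HN layers by μ_θ (3 steps, strictly decreasing):
  μ^(1)=39; μ^(2)=-5; μ^(3)=-38

((0, 2, 0, 0, 0); (0, 2, 2, 1, 3); (1, 0, 0, 0, 0))


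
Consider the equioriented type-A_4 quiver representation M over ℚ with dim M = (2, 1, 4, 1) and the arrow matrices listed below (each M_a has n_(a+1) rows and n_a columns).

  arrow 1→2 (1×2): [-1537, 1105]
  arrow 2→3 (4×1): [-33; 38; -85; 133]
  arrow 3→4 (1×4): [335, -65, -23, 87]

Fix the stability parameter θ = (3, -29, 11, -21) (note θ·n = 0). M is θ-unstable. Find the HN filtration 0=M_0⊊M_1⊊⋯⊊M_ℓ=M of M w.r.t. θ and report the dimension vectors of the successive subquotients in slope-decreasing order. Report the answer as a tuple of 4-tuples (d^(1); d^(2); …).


Barcode: M ≅ I[1,1], I[1,4], I[3,3]^3. HN layers by μ_θ (4 steps, strictly decreasing):
  μ^(1)=11; μ^(2)=3; μ^(3)=-5; μ^(4)=-13

((0, 0, 3, 0); (1, 0, 0, 0); (0, 0, 1, 1); (1, 1, 0, 0))


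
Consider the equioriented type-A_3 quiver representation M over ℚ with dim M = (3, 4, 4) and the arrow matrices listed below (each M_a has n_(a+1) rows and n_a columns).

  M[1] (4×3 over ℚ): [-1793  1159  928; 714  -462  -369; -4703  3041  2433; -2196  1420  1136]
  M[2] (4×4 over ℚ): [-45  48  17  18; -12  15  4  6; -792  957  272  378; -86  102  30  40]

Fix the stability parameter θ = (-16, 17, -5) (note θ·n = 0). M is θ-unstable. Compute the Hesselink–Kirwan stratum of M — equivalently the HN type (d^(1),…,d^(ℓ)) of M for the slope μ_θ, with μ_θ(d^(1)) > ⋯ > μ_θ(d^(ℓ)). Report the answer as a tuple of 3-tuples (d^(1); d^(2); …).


Interval decomposition of M: I[1,1], I[1,2], I[1,3], I[2,2], I[2,3], I[3,3]^2.
HN type (ℓ=4): μ^(1)=17; μ^(2)=6; μ^(3)=-5; μ^(4)=-16

((0, 2, 0); (0, 2, 2); (0, 0, 2); (3, 0, 0))


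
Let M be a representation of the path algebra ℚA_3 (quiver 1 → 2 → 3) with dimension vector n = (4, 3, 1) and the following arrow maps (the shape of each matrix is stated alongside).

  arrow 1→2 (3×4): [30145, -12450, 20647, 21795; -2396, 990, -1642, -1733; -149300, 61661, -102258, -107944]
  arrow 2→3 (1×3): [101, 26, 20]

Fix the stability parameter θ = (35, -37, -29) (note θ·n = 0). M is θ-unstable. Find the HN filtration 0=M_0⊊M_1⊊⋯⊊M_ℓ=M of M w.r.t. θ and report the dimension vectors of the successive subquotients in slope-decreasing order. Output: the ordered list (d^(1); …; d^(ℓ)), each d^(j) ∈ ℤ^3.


Barcode: M ≅ I[1,1], I[1,2]^2, I[1,3]. HN layers by μ_θ (3 steps, strictly decreasing):
  μ^(1)=35; μ^(2)=-1; μ^(3)=-31/3

((1, 0, 0); (2, 2, 0); (1, 1, 1))


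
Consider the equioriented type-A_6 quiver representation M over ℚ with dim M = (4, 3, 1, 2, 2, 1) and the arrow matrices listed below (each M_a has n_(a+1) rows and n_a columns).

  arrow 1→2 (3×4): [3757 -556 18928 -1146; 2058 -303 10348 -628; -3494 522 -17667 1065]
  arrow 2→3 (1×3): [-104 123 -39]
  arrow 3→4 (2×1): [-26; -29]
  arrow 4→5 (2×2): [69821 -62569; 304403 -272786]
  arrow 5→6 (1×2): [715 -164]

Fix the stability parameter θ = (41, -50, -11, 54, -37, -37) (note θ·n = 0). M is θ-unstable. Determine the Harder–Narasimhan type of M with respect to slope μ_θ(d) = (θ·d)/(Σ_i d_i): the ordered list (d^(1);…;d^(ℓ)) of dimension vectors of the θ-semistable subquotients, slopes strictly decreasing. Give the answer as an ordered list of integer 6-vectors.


Interval decomposition of M: I[1,1], I[1,2]^2, I[1,6], I[4,5].
HN type (ℓ=4): μ^(1)=41; μ^(2)=17/2; μ^(3)=-9/2; μ^(4)=-20/3

((1, 0, 0, 0, 0, 0); (0, 0, 0, 1, 1, 0); (2, 2, 0, 0, 0, 0); (1, 1, 1, 1, 1, 1))


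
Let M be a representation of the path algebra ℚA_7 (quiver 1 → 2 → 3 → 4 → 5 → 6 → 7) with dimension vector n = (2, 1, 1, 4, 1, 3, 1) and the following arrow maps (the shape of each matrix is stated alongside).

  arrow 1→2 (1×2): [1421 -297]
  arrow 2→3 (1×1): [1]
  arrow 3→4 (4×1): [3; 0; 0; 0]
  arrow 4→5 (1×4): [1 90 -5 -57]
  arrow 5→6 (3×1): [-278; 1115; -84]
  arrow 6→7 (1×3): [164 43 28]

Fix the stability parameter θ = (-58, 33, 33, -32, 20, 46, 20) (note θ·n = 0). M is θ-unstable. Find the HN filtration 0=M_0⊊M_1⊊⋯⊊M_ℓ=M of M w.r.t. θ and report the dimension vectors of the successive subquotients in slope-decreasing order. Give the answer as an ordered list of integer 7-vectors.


Barcode: M ≅ I[1,1], I[1,7], I[4,4]^3, I[6,6]^2. HN layers by μ_θ (6 steps, strictly decreasing):
  μ^(1)=46; μ^(2)=33; μ^(3)=20; μ^(4)=34/3; μ^(5)=-32; μ^(6)=-58

((0, 0, 0, 0, 0, 2, 0); (0, 0, 0, 0, 0, 1, 1); (0, 0, 0, 0, 1, 0, 0); (0, 1, 1, 1, 0, 0, 0); (0, 0, 0, 3, 0, 0, 0); (2, 0, 0, 0, 0, 0, 0))


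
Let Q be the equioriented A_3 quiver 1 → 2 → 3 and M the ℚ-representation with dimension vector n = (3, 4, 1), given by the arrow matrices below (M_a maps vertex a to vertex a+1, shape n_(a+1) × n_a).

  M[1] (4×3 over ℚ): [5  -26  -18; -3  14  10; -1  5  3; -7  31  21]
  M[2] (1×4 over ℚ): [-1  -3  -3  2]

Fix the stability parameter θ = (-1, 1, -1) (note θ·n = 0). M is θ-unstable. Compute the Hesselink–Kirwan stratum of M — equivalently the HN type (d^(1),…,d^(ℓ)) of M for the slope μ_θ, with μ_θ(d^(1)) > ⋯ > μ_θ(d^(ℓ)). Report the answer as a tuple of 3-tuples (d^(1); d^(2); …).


Barcode: M ≅ I[1,2]^2, I[1,3], I[2,2]. HN layers by μ_θ (3 steps, strictly decreasing):
  μ^(1)=1; μ^(2)=0; μ^(3)=-1

((0, 3, 0); (0, 1, 1); (3, 0, 0))


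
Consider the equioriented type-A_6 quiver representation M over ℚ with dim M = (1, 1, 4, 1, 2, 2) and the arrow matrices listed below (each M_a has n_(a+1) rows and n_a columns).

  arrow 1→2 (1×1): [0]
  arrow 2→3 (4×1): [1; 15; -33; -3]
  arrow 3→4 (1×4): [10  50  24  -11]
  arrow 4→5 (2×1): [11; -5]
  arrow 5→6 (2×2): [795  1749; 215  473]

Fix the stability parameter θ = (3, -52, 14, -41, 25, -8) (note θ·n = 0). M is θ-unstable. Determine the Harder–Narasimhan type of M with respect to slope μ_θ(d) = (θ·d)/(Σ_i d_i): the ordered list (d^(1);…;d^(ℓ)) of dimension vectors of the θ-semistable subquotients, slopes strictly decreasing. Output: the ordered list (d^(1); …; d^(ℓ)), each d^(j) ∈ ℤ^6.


Via rank(M_{q-1}∘⋯∘M_p): M ≅ I[1,1], I[2,5], I[3,3]^3, I[5,6], I[6,6].
μ_θ-semistable layers: μ^(1)=25; μ^(2)=14; μ^(3)=17/2; μ^(4)=3; μ^(5)=-8; μ^(6)=-27/2; μ^(7)=-52

((0, 0, 0, 0, 1, 0); (0, 0, 3, 0, 0, 0); (0, 0, 0, 0, 1, 1); (1, 0, 0, 0, 0, 0); (0, 0, 0, 0, 0, 1); (0, 0, 1, 1, 0, 0); (0, 1, 0, 0, 0, 0))


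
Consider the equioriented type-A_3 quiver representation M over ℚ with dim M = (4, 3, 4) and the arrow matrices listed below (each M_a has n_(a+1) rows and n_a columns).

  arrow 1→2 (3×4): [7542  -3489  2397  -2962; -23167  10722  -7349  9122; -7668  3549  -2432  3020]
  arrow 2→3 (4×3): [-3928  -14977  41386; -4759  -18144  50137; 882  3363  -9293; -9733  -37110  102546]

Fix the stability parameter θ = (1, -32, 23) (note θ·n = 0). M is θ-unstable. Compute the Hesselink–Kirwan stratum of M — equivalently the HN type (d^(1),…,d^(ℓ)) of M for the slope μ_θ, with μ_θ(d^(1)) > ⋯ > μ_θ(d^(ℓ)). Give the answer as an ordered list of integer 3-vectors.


Barcode: M ≅ I[1,1], I[1,3]^3, I[3,3]. HN layers by μ_θ (3 steps, strictly decreasing):
  μ^(1)=23; μ^(2)=1; μ^(3)=-31/2

((0, 0, 4); (1, 0, 0); (3, 3, 0))


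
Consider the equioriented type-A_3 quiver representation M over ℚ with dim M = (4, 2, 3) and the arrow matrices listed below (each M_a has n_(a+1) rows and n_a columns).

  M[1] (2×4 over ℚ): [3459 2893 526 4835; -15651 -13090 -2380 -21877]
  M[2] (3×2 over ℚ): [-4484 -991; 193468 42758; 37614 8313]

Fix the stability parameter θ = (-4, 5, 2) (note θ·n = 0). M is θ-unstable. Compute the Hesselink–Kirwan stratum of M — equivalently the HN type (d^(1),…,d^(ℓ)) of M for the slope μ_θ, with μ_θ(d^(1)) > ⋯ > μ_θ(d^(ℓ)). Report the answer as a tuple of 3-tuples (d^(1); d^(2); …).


Barcode: M ≅ I[1,1]^2, I[1,3]^2, I[3,3]. HN layers by μ_θ (3 steps, strictly decreasing):
  μ^(1)=7/2; μ^(2)=2; μ^(3)=-4

((0, 2, 2); (0, 0, 1); (4, 0, 0))


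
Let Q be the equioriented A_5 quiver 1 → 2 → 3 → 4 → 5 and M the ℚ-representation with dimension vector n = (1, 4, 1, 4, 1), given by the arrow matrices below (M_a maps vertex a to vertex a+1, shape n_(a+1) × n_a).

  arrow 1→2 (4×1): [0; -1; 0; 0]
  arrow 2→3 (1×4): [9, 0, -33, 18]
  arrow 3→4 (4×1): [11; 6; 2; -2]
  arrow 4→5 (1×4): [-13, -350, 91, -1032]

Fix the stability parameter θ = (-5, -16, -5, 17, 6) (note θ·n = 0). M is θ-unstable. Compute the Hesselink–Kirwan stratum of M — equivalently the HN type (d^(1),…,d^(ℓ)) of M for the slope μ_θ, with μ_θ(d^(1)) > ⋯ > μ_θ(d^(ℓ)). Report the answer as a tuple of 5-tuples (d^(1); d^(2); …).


Barcode: M ≅ I[1,2], I[2,2]^2, I[2,5], I[4,4]^3. HN layers by μ_θ (5 steps, strictly decreasing):
  μ^(1)=17; μ^(2)=23/2; μ^(3)=-5; μ^(4)=-21/2; μ^(5)=-16

((0, 0, 0, 3, 0); (0, 0, 0, 1, 1); (0, 0, 1, 0, 0); (1, 1, 0, 0, 0); (0, 3, 0, 0, 0))


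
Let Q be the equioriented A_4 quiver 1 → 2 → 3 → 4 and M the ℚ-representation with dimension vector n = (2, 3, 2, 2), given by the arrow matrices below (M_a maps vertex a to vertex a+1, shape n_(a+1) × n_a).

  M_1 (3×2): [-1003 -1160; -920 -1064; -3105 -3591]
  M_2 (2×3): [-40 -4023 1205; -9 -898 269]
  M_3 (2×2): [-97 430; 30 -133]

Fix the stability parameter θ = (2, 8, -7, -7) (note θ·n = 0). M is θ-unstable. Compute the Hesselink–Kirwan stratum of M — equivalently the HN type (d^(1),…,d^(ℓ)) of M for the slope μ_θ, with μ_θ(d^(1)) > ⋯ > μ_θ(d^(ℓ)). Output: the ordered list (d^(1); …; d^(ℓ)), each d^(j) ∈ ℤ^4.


Barcode: M ≅ I[1,4]^2, I[2,2]. HN layers by μ_θ (2 steps, strictly decreasing):
  μ^(1)=8; μ^(2)=-1

((0, 1, 0, 0); (2, 2, 2, 2))


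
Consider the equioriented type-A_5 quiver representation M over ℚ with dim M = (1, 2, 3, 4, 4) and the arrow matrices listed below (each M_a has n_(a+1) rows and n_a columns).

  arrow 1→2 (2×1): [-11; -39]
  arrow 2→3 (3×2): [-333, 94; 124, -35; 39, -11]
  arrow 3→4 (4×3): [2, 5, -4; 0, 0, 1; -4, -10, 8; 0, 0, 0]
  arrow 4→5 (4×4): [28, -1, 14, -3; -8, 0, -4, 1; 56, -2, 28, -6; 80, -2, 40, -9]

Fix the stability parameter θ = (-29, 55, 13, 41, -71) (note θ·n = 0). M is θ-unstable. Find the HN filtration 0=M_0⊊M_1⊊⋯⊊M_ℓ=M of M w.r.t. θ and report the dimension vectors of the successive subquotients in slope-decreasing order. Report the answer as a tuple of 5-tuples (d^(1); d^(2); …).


Interval decomposition of M: I[1,4], I[2,5], I[3,3], I[4,4], I[4,5], I[5,5]^2.
HN type (ℓ=7): μ^(1)=41; μ^(2)=34; μ^(3)=13; μ^(4)=19/2; μ^(5)=-15; μ^(6)=-29; μ^(7)=-71

((0, 0, 0, 2, 0); (0, 1, 1, 0, 0); (0, 0, 1, 0, 0); (0, 1, 1, 1, 1); (0, 0, 0, 1, 1); (1, 0, 0, 0, 0); (0, 0, 0, 0, 2))


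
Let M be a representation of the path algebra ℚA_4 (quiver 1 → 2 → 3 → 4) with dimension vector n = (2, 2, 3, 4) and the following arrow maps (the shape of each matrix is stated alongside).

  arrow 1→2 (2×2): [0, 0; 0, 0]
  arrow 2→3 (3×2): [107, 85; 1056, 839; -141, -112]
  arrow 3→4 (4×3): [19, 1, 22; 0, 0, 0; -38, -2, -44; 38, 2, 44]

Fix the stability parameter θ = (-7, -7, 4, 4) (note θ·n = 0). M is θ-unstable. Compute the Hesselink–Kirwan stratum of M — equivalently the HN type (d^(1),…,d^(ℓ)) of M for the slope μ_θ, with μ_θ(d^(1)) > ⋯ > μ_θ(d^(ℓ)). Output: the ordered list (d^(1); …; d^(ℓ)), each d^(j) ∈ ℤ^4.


Barcode: M ≅ I[1,1]^2, I[2,3], I[2,4], I[3,3], I[4,4]^3. HN layers by μ_θ (2 steps, strictly decreasing):
  μ^(1)=4; μ^(2)=-7

((0, 0, 3, 4); (2, 2, 0, 0))


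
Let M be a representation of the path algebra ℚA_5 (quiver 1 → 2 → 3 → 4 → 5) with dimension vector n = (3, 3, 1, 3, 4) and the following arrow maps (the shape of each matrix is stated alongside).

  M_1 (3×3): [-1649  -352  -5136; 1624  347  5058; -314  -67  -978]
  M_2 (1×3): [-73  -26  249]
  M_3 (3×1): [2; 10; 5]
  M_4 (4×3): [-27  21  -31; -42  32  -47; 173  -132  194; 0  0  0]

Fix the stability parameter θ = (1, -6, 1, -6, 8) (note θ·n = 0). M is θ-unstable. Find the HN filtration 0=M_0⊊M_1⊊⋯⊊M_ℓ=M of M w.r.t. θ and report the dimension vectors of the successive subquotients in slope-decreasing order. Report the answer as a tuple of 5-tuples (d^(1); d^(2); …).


Interval decomposition of M: I[1,1], I[1,2], I[1,5], I[2,2], I[4,5]^2, I[5,5].
HN type (ℓ=4): μ^(1)=8; μ^(2)=1; μ^(3)=-5/2; μ^(4)=-6

((0, 0, 0, 0, 4); (1, 0, 0, 0, 0); (2, 2, 1, 1, 0); (0, 1, 0, 2, 0))


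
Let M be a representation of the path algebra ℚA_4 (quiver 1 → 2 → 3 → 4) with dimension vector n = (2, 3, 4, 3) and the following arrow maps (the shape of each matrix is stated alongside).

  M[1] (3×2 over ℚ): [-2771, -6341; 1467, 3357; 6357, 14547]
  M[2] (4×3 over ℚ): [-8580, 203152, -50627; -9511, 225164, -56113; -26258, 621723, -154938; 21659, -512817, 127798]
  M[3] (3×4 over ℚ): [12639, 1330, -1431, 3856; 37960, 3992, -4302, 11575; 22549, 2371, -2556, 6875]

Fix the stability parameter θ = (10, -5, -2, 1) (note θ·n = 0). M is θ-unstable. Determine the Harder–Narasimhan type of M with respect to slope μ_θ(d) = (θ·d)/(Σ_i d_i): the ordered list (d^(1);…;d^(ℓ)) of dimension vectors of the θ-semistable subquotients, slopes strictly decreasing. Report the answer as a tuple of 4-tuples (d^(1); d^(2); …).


Interval decomposition of M: I[1,1], I[1,4], I[2,4]^2, I[3,3].
HN type (ℓ=4): μ^(1)=10; μ^(2)=1; μ^(3)=-2; μ^(4)=-5

((1, 0, 0, 0); (1, 1, 1, 3); (0, 0, 3, 0); (0, 2, 0, 0))


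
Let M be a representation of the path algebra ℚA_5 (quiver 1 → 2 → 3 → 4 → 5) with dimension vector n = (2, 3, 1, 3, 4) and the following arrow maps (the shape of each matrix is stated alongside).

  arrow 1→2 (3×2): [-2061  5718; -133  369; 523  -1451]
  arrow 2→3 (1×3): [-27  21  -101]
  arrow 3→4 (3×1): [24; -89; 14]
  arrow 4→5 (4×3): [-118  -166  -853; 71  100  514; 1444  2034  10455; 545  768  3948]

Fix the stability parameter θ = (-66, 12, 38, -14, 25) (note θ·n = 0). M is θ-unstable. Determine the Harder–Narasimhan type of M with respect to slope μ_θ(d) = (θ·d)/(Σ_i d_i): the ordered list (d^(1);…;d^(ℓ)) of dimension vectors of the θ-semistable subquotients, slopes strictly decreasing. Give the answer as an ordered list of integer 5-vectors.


Barcode: M ≅ I[1,2], I[1,4], I[2,2], I[4,5]^2, I[5,5]^2. HN layers by μ_θ (4 steps, strictly decreasing):
  μ^(1)=25; μ^(2)=12; μ^(3)=-14; μ^(4)=-66

((0, 0, 0, 0, 4); (0, 3, 1, 1, 0); (0, 0, 0, 2, 0); (2, 0, 0, 0, 0))


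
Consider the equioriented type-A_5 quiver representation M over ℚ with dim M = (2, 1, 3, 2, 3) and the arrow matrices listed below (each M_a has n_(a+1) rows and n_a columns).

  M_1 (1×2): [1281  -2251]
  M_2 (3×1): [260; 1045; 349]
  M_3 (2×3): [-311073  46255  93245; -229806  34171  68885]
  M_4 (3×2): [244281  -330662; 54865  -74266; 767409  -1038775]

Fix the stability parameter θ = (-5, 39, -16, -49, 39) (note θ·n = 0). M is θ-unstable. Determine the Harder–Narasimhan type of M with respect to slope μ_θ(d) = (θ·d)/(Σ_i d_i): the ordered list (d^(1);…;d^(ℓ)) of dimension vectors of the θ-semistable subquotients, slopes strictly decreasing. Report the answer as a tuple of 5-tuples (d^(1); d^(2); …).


Barcode: M ≅ I[1,1], I[1,3], I[3,5]^2, I[5,5]. HN layers by μ_θ (4 steps, strictly decreasing):
  μ^(1)=39; μ^(2)=23/2; μ^(3)=-5; μ^(4)=-65/2

((0, 0, 0, 0, 3); (0, 1, 1, 0, 0); (2, 0, 0, 0, 0); (0, 0, 2, 2, 0))


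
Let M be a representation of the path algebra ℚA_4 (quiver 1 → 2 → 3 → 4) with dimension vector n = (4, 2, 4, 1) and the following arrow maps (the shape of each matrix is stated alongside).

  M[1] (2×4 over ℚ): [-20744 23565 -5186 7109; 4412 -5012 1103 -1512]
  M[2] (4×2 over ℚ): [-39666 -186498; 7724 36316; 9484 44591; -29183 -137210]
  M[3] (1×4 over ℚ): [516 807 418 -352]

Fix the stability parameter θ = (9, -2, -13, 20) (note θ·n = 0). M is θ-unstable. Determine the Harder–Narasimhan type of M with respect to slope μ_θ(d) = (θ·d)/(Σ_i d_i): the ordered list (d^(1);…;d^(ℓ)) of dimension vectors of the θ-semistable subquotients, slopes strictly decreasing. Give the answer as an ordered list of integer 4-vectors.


Via rank(M_{q-1}∘⋯∘M_p): M ≅ I[1,1]^2, I[1,3], I[1,4], I[3,3]^2.
μ_θ-semistable layers: μ^(1)=20; μ^(2)=9; μ^(3)=-2; μ^(4)=-13

((0, 0, 0, 1); (2, 0, 0, 0); (2, 2, 2, 0); (0, 0, 2, 0))


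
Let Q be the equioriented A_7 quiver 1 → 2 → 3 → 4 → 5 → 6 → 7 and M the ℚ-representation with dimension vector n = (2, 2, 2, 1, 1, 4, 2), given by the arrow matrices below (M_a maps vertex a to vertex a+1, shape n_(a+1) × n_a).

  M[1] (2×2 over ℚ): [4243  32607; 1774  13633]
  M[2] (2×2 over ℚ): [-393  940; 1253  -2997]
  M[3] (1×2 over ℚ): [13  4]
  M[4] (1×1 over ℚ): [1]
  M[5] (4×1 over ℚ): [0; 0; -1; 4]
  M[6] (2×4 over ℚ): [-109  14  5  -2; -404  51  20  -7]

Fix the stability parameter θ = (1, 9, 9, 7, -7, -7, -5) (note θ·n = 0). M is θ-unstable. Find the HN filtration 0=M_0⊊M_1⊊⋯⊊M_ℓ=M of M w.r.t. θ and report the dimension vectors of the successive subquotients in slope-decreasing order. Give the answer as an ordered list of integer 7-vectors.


Interval decomposition of M: I[1,3], I[1,7], I[6,6]^2, I[6,7].
HN type (ℓ=4): μ^(1)=9; μ^(2)=1; μ^(3)=-5; μ^(4)=-7

((0, 1, 1, 0, 0, 0, 0); (2, 1, 1, 1, 1, 1, 1); (0, 0, 0, 0, 0, 0, 1); (0, 0, 0, 0, 0, 3, 0))
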